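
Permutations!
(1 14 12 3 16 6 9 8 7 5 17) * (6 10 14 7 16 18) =(1 7 5 17)(3 18 6 9 8 16 10 14 12) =[0, 7, 2, 18, 4, 17, 9, 5, 16, 8, 14, 11, 3, 13, 12, 15, 10, 1, 6]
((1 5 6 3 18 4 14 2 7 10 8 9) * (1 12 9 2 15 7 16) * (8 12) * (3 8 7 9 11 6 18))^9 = (1 12 4 8 9)(2 7 5 11 14)(6 15 16 10 18)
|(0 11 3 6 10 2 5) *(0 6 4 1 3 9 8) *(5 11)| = 24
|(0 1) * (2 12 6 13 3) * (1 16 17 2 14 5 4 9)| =13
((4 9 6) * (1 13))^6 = (13)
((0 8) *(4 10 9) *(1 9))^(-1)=((0 8)(1 9 4 10))^(-1)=(0 8)(1 10 4 9)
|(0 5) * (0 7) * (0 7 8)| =3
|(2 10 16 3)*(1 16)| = |(1 16 3 2 10)| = 5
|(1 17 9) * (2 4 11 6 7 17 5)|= |(1 5 2 4 11 6 7 17 9)|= 9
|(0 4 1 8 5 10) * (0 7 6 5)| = 4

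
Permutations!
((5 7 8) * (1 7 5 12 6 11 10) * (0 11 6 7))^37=(0 11 10 1)(7 8 12)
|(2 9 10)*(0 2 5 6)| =6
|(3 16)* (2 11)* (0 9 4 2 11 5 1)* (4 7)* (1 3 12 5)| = |(0 9 7 4 2 1)(3 16 12 5)| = 12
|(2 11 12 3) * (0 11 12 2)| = 5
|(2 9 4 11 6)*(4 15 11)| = 5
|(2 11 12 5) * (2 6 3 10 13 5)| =15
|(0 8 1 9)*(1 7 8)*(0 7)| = 5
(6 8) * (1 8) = [0, 8, 2, 3, 4, 5, 1, 7, 6] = (1 8 6)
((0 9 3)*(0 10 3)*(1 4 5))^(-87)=(0 9)(3 10)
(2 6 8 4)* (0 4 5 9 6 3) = (0 4 2 3)(5 9 6 8) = [4, 1, 3, 0, 2, 9, 8, 7, 5, 6]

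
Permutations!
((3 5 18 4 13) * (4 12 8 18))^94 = ((3 5 4 13)(8 18 12))^94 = (3 4)(5 13)(8 18 12)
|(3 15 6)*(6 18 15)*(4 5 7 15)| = |(3 6)(4 5 7 15 18)| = 10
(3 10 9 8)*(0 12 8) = (0 12 8 3 10 9) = [12, 1, 2, 10, 4, 5, 6, 7, 3, 0, 9, 11, 8]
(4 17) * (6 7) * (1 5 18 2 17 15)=(1 5 18 2 17 4 15)(6 7)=[0, 5, 17, 3, 15, 18, 7, 6, 8, 9, 10, 11, 12, 13, 14, 1, 16, 4, 2]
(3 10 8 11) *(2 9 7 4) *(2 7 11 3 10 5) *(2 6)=(2 9 11 10 8 3 5 6)(4 7)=[0, 1, 9, 5, 7, 6, 2, 4, 3, 11, 8, 10]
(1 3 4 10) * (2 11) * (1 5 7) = [0, 3, 11, 4, 10, 7, 6, 1, 8, 9, 5, 2] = (1 3 4 10 5 7)(2 11)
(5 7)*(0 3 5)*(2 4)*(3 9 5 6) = (0 9 5 7)(2 4)(3 6) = [9, 1, 4, 6, 2, 7, 3, 0, 8, 5]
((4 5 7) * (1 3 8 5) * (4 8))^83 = (1 4 3)(5 8 7)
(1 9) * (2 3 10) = [0, 9, 3, 10, 4, 5, 6, 7, 8, 1, 2] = (1 9)(2 3 10)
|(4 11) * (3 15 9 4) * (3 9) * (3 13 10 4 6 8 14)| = |(3 15 13 10 4 11 9 6 8 14)| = 10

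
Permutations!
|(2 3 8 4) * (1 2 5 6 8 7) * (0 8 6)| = 4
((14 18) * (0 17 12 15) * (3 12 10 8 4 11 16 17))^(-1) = (0 15 12 3)(4 8 10 17 16 11)(14 18)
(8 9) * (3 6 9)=(3 6 9 8)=[0, 1, 2, 6, 4, 5, 9, 7, 3, 8]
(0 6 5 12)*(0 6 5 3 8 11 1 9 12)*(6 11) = (0 5)(1 9 12 11)(3 8 6) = [5, 9, 2, 8, 4, 0, 3, 7, 6, 12, 10, 1, 11]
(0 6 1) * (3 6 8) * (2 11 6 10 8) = [2, 0, 11, 10, 4, 5, 1, 7, 3, 9, 8, 6] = (0 2 11 6 1)(3 10 8)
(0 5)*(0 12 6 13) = (0 5 12 6 13) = [5, 1, 2, 3, 4, 12, 13, 7, 8, 9, 10, 11, 6, 0]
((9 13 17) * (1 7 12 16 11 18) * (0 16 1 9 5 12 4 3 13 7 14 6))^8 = (0 13 16 17 11 5 18 12 9 1 7 14 4 6 3)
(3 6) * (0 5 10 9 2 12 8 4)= (0 5 10 9 2 12 8 4)(3 6)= [5, 1, 12, 6, 0, 10, 3, 7, 4, 2, 9, 11, 8]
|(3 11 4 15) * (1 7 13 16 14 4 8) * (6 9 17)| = 30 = |(1 7 13 16 14 4 15 3 11 8)(6 9 17)|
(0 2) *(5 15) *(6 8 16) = (0 2)(5 15)(6 8 16) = [2, 1, 0, 3, 4, 15, 8, 7, 16, 9, 10, 11, 12, 13, 14, 5, 6]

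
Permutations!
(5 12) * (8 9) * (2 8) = [0, 1, 8, 3, 4, 12, 6, 7, 9, 2, 10, 11, 5] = (2 8 9)(5 12)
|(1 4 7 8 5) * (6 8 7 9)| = |(1 4 9 6 8 5)| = 6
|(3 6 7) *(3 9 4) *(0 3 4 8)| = 6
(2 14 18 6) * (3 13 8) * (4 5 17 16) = (2 14 18 6)(3 13 8)(4 5 17 16) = [0, 1, 14, 13, 5, 17, 2, 7, 3, 9, 10, 11, 12, 8, 18, 15, 4, 16, 6]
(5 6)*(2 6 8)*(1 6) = (1 6 5 8 2) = [0, 6, 1, 3, 4, 8, 5, 7, 2]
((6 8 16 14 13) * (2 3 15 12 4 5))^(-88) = (2 15 4)(3 12 5)(6 16 13 8 14)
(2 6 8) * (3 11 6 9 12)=(2 9 12 3 11 6 8)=[0, 1, 9, 11, 4, 5, 8, 7, 2, 12, 10, 6, 3]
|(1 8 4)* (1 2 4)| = 2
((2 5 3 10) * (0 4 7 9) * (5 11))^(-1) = (0 9 7 4)(2 10 3 5 11)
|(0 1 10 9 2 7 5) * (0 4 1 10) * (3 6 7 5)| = |(0 10 9 2 5 4 1)(3 6 7)| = 21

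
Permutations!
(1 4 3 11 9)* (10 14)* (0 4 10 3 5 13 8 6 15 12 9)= (0 4 5 13 8 6 15 12 9 1 10 14 3 11)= [4, 10, 2, 11, 5, 13, 15, 7, 6, 1, 14, 0, 9, 8, 3, 12]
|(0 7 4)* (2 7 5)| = 5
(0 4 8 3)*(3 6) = (0 4 8 6 3) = [4, 1, 2, 0, 8, 5, 3, 7, 6]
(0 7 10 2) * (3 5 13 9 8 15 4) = [7, 1, 0, 5, 3, 13, 6, 10, 15, 8, 2, 11, 12, 9, 14, 4] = (0 7 10 2)(3 5 13 9 8 15 4)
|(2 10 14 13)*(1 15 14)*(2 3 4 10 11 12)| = 21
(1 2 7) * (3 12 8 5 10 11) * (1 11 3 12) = (1 2 7 11 12 8 5 10 3) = [0, 2, 7, 1, 4, 10, 6, 11, 5, 9, 3, 12, 8]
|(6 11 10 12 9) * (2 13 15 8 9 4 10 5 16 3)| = 30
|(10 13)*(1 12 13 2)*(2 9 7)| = 7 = |(1 12 13 10 9 7 2)|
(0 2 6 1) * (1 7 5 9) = [2, 0, 6, 3, 4, 9, 7, 5, 8, 1] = (0 2 6 7 5 9 1)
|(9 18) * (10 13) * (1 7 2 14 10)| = 6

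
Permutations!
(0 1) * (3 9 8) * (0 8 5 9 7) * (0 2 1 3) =[3, 8, 1, 7, 4, 9, 6, 2, 0, 5] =(0 3 7 2 1 8)(5 9)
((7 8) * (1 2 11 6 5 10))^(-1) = (1 10 5 6 11 2)(7 8) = ((1 2 11 6 5 10)(7 8))^(-1)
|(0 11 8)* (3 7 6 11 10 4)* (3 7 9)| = 14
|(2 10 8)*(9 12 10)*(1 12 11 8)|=12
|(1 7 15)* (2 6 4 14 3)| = |(1 7 15)(2 6 4 14 3)| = 15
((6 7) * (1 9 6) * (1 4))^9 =((1 9 6 7 4))^9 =(1 4 7 6 9)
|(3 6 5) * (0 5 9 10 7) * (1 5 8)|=9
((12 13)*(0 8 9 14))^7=((0 8 9 14)(12 13))^7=(0 14 9 8)(12 13)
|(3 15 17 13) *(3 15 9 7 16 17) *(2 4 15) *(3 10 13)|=|(2 4 15 10 13)(3 9 7 16 17)|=5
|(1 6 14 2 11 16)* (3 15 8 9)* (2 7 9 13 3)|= 8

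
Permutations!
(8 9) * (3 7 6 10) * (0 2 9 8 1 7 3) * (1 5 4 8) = (0 2 9 5 4 8 1 7 6 10) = [2, 7, 9, 3, 8, 4, 10, 6, 1, 5, 0]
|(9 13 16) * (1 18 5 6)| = |(1 18 5 6)(9 13 16)| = 12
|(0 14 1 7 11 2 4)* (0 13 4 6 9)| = 8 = |(0 14 1 7 11 2 6 9)(4 13)|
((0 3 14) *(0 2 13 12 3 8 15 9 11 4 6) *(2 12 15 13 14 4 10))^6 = ((0 8 13 15 9 11 10 2 14 12 3 4 6))^6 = (0 10 6 11 4 9 3 15 12 13 14 8 2)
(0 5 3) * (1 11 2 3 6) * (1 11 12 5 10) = (0 10 1 12 5 6 11 2 3) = [10, 12, 3, 0, 4, 6, 11, 7, 8, 9, 1, 2, 5]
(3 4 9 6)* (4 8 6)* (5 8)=(3 5 8 6)(4 9)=[0, 1, 2, 5, 9, 8, 3, 7, 6, 4]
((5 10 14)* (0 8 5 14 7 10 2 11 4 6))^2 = (14)(0 5 11 6 8 2 4)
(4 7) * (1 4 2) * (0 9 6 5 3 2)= (0 9 6 5 3 2 1 4 7)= [9, 4, 1, 2, 7, 3, 5, 0, 8, 6]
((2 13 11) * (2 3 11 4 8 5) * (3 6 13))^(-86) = (2 11 13 8)(3 6 4 5)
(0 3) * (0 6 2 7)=(0 3 6 2 7)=[3, 1, 7, 6, 4, 5, 2, 0]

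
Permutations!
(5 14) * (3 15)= [0, 1, 2, 15, 4, 14, 6, 7, 8, 9, 10, 11, 12, 13, 5, 3]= (3 15)(5 14)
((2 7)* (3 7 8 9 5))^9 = ((2 8 9 5 3 7))^9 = (2 5)(3 8)(7 9)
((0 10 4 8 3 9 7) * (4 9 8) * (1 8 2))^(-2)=((0 10 9 7)(1 8 3 2))^(-2)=(0 9)(1 3)(2 8)(7 10)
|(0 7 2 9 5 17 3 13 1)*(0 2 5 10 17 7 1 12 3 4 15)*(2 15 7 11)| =|(0 1 15)(2 9 10 17 4 7 5 11)(3 13 12)| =24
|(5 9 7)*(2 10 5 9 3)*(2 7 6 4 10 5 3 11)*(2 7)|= |(2 5 11 7 9 6 4 10 3)|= 9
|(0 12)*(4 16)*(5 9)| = |(0 12)(4 16)(5 9)| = 2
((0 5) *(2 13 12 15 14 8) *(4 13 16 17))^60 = ((0 5)(2 16 17 4 13 12 15 14 8))^60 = (2 15 4)(8 12 17)(13 16 14)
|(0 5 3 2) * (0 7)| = 5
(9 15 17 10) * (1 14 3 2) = (1 14 3 2)(9 15 17 10) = [0, 14, 1, 2, 4, 5, 6, 7, 8, 15, 9, 11, 12, 13, 3, 17, 16, 10]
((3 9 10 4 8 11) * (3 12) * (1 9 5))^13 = ((1 9 10 4 8 11 12 3 5))^13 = (1 8 5 4 3 10 12 9 11)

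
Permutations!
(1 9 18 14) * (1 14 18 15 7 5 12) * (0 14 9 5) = (18)(0 14 9 15 7)(1 5 12) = [14, 5, 2, 3, 4, 12, 6, 0, 8, 15, 10, 11, 1, 13, 9, 7, 16, 17, 18]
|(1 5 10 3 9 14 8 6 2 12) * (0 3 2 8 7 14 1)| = 8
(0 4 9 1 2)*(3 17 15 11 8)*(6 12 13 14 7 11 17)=(0 4 9 1 2)(3 6 12 13 14 7 11 8)(15 17)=[4, 2, 0, 6, 9, 5, 12, 11, 3, 1, 10, 8, 13, 14, 7, 17, 16, 15]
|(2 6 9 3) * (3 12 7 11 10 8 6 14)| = 21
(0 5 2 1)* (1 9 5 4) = [4, 0, 9, 3, 1, 2, 6, 7, 8, 5] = (0 4 1)(2 9 5)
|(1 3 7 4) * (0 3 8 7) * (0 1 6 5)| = 8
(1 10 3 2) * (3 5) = [0, 10, 1, 2, 4, 3, 6, 7, 8, 9, 5] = (1 10 5 3 2)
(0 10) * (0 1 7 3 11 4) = (0 10 1 7 3 11 4) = [10, 7, 2, 11, 0, 5, 6, 3, 8, 9, 1, 4]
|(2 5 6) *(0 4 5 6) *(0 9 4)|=|(2 6)(4 5 9)|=6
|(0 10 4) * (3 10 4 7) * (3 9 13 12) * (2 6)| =|(0 4)(2 6)(3 10 7 9 13 12)| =6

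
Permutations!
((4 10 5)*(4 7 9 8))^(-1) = (4 8 9 7 5 10)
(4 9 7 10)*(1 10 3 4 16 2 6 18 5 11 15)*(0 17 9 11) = (0 17 9 7 3 4 11 15 1 10 16 2 6 18 5) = [17, 10, 6, 4, 11, 0, 18, 3, 8, 7, 16, 15, 12, 13, 14, 1, 2, 9, 5]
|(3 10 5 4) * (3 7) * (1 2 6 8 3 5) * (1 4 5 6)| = |(1 2)(3 10 4 7 6 8)| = 6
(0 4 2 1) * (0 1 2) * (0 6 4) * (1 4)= (1 4 6)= [0, 4, 2, 3, 6, 5, 1]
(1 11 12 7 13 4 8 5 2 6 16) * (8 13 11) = (1 8 5 2 6 16)(4 13)(7 11 12) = [0, 8, 6, 3, 13, 2, 16, 11, 5, 9, 10, 12, 7, 4, 14, 15, 1]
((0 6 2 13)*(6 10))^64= (0 13 2 6 10)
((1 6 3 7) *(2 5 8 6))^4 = ((1 2 5 8 6 3 7))^4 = (1 6 2 3 5 7 8)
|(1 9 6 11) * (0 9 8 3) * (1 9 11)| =7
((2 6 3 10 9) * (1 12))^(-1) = (1 12)(2 9 10 3 6)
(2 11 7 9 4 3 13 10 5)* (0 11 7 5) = [11, 1, 7, 13, 3, 2, 6, 9, 8, 4, 0, 5, 12, 10] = (0 11 5 2 7 9 4 3 13 10)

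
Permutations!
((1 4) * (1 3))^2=(1 3 4)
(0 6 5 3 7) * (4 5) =(0 6 4 5 3 7) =[6, 1, 2, 7, 5, 3, 4, 0]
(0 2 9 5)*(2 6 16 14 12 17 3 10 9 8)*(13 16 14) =[6, 1, 8, 10, 4, 0, 14, 7, 2, 5, 9, 11, 17, 16, 12, 15, 13, 3] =(0 6 14 12 17 3 10 9 5)(2 8)(13 16)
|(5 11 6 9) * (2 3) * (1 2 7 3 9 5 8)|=12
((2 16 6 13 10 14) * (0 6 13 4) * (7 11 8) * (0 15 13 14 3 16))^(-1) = ((0 6 4 15 13 10 3 16 14 2)(7 11 8))^(-1) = (0 2 14 16 3 10 13 15 4 6)(7 8 11)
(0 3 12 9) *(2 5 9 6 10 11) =[3, 1, 5, 12, 4, 9, 10, 7, 8, 0, 11, 2, 6] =(0 3 12 6 10 11 2 5 9)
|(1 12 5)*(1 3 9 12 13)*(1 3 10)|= 7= |(1 13 3 9 12 5 10)|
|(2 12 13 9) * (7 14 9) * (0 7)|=7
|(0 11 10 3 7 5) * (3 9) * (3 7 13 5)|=8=|(0 11 10 9 7 3 13 5)|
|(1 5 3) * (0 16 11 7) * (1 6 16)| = |(0 1 5 3 6 16 11 7)| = 8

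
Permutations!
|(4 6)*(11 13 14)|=|(4 6)(11 13 14)|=6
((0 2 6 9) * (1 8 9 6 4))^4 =(0 8 4)(1 2 9) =((0 2 4 1 8 9))^4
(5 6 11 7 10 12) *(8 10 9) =(5 6 11 7 9 8 10 12) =[0, 1, 2, 3, 4, 6, 11, 9, 10, 8, 12, 7, 5]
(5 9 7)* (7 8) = (5 9 8 7) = [0, 1, 2, 3, 4, 9, 6, 5, 7, 8]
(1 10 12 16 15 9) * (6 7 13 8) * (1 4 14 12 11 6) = (1 10 11 6 7 13 8)(4 14 12 16 15 9) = [0, 10, 2, 3, 14, 5, 7, 13, 1, 4, 11, 6, 16, 8, 12, 9, 15]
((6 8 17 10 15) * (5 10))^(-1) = (5 17 8 6 15 10)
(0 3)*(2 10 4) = (0 3)(2 10 4) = [3, 1, 10, 0, 2, 5, 6, 7, 8, 9, 4]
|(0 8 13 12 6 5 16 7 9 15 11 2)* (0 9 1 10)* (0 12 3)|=|(0 8 13 3)(1 10 12 6 5 16 7)(2 9 15 11)|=28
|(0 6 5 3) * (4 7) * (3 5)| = |(0 6 3)(4 7)| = 6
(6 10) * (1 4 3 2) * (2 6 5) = (1 4 3 6 10 5 2) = [0, 4, 1, 6, 3, 2, 10, 7, 8, 9, 5]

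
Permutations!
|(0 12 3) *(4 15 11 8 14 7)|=6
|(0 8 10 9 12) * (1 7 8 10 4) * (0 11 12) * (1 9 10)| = 6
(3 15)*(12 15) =(3 12 15) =[0, 1, 2, 12, 4, 5, 6, 7, 8, 9, 10, 11, 15, 13, 14, 3]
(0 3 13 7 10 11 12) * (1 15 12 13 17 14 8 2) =[3, 15, 1, 17, 4, 5, 6, 10, 2, 9, 11, 13, 0, 7, 8, 12, 16, 14] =(0 3 17 14 8 2 1 15 12)(7 10 11 13)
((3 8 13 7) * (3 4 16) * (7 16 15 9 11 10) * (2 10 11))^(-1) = ((2 10 7 4 15 9)(3 8 13 16))^(-1) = (2 9 15 4 7 10)(3 16 13 8)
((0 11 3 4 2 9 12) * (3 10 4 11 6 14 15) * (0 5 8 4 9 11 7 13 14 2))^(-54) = ((0 6 2 11 10 9 12 5 8 4)(3 7 13 14 15))^(-54) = (0 12 2 8 10)(3 7 13 14 15)(4 9 6 5 11)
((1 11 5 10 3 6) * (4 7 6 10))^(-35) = (1 11 5 4 7 6)(3 10)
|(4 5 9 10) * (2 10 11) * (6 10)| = 7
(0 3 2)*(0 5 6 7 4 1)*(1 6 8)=(0 3 2 5 8 1)(4 6 7)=[3, 0, 5, 2, 6, 8, 7, 4, 1]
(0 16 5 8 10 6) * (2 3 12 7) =(0 16 5 8 10 6)(2 3 12 7) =[16, 1, 3, 12, 4, 8, 0, 2, 10, 9, 6, 11, 7, 13, 14, 15, 5]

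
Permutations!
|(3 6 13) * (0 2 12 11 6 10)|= |(0 2 12 11 6 13 3 10)|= 8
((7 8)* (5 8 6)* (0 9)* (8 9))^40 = (0 5 7)(6 8 9)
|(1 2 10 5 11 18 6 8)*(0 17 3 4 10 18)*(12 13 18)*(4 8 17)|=45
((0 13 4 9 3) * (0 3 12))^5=(13)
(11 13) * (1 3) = (1 3)(11 13) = [0, 3, 2, 1, 4, 5, 6, 7, 8, 9, 10, 13, 12, 11]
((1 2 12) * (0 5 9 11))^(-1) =((0 5 9 11)(1 2 12))^(-1) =(0 11 9 5)(1 12 2)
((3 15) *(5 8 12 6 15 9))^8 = ((3 9 5 8 12 6 15))^8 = (3 9 5 8 12 6 15)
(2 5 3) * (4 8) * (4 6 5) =[0, 1, 4, 2, 8, 3, 5, 7, 6] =(2 4 8 6 5 3)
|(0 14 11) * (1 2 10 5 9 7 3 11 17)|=11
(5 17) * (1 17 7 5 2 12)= [0, 17, 12, 3, 4, 7, 6, 5, 8, 9, 10, 11, 1, 13, 14, 15, 16, 2]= (1 17 2 12)(5 7)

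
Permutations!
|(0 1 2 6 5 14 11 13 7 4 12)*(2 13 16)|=|(0 1 13 7 4 12)(2 6 5 14 11 16)|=6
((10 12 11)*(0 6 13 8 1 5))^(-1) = ((0 6 13 8 1 5)(10 12 11))^(-1) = (0 5 1 8 13 6)(10 11 12)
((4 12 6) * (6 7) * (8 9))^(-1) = ((4 12 7 6)(8 9))^(-1) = (4 6 7 12)(8 9)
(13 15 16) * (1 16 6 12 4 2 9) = (1 16 13 15 6 12 4 2 9) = [0, 16, 9, 3, 2, 5, 12, 7, 8, 1, 10, 11, 4, 15, 14, 6, 13]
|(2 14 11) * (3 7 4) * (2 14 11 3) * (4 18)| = |(2 11 14 3 7 18 4)| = 7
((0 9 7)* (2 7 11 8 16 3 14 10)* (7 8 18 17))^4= ((0 9 11 18 17 7)(2 8 16 3 14 10))^4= (0 17 11)(2 14 16)(3 8 10)(7 18 9)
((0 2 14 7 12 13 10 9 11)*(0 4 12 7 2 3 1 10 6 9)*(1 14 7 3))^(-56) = (14)(0 1 10)(4 9 13)(6 12 11)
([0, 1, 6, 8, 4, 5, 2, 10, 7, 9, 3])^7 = (2 6)(3 10 7 8)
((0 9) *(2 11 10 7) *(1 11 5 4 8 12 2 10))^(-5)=((0 9)(1 11)(2 5 4 8 12)(7 10))^(-5)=(12)(0 9)(1 11)(7 10)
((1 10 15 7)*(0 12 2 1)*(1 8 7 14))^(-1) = (0 7 8 2 12)(1 14 15 10)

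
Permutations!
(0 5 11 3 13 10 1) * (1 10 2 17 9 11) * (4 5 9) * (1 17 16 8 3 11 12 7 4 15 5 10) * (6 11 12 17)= (0 9 17 15 5 6 11 12 7 4 10 1)(2 16 8 3 13)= [9, 0, 16, 13, 10, 6, 11, 4, 3, 17, 1, 12, 7, 2, 14, 5, 8, 15]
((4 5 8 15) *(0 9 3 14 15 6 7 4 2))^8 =(0 3 15)(2 9 14)(4 6 5 7 8)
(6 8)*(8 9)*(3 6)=(3 6 9 8)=[0, 1, 2, 6, 4, 5, 9, 7, 3, 8]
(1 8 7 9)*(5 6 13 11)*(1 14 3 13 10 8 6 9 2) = (1 6 10 8 7 2)(3 13 11 5 9 14) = [0, 6, 1, 13, 4, 9, 10, 2, 7, 14, 8, 5, 12, 11, 3]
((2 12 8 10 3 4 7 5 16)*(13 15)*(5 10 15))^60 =(2 13 12 5 8 16 15) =((2 12 8 15 13 5 16)(3 4 7 10))^60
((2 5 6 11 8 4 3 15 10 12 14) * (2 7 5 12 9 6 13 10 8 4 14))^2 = ((2 12)(3 15 8 14 7 5 13 10 9 6 11 4))^2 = (3 8 7 13 9 11)(4 15 14 5 10 6)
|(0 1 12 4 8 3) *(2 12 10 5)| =|(0 1 10 5 2 12 4 8 3)| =9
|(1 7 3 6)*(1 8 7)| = 4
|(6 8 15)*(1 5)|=6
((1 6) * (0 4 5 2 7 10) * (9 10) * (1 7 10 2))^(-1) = (0 10 2 9 7 6 1 5 4)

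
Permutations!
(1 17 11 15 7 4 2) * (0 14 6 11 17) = (17)(0 14 6 11 15 7 4 2 1) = [14, 0, 1, 3, 2, 5, 11, 4, 8, 9, 10, 15, 12, 13, 6, 7, 16, 17]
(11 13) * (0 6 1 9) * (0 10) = (0 6 1 9 10)(11 13) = [6, 9, 2, 3, 4, 5, 1, 7, 8, 10, 0, 13, 12, 11]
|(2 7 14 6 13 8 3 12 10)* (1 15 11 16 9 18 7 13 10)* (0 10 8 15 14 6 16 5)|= 70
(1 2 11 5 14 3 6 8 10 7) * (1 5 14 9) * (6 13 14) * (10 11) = [0, 2, 10, 13, 4, 9, 8, 5, 11, 1, 7, 6, 12, 14, 3] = (1 2 10 7 5 9)(3 13 14)(6 8 11)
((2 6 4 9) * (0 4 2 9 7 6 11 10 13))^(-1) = ((0 4 7 6 2 11 10 13))^(-1) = (0 13 10 11 2 6 7 4)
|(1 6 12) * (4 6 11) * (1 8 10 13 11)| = |(4 6 12 8 10 13 11)| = 7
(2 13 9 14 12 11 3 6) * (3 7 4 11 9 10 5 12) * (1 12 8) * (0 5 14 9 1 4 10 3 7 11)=(0 5 8 4)(1 12)(2 13 3 6)(7 10 14)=[5, 12, 13, 6, 0, 8, 2, 10, 4, 9, 14, 11, 1, 3, 7]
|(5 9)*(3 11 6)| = |(3 11 6)(5 9)| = 6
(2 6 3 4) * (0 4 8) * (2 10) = [4, 1, 6, 8, 10, 5, 3, 7, 0, 9, 2] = (0 4 10 2 6 3 8)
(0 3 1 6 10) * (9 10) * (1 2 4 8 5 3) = (0 1 6 9 10)(2 4 8 5 3) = [1, 6, 4, 2, 8, 3, 9, 7, 5, 10, 0]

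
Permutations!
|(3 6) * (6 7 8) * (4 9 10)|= |(3 7 8 6)(4 9 10)|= 12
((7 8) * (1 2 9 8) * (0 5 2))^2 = (0 2 8 1 5 9 7)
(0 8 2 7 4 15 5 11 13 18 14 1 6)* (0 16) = [8, 6, 7, 3, 15, 11, 16, 4, 2, 9, 10, 13, 12, 18, 1, 5, 0, 17, 14] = (0 8 2 7 4 15 5 11 13 18 14 1 6 16)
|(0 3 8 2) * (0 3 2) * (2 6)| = |(0 6 2 3 8)| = 5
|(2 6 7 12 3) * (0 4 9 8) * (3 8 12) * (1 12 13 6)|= 11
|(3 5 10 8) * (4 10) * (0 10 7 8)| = 10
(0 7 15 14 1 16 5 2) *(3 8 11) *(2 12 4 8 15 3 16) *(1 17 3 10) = [7, 2, 0, 15, 8, 12, 6, 10, 11, 9, 1, 16, 4, 13, 17, 14, 5, 3] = (0 7 10 1 2)(3 15 14 17)(4 8 11 16 5 12)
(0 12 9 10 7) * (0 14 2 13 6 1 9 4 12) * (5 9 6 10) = (1 6)(2 13 10 7 14)(4 12)(5 9) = [0, 6, 13, 3, 12, 9, 1, 14, 8, 5, 7, 11, 4, 10, 2]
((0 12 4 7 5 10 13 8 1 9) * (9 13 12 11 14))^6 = ((0 11 14 9)(1 13 8)(4 7 5 10 12))^6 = (0 14)(4 7 5 10 12)(9 11)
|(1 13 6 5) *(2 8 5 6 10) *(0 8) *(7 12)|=|(0 8 5 1 13 10 2)(7 12)|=14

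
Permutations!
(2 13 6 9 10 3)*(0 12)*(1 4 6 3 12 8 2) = [8, 4, 13, 1, 6, 5, 9, 7, 2, 10, 12, 11, 0, 3] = (0 8 2 13 3 1 4 6 9 10 12)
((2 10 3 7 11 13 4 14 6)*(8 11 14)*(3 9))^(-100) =(2 14 3 10 6 7 9)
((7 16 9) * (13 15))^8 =((7 16 9)(13 15))^8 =(7 9 16)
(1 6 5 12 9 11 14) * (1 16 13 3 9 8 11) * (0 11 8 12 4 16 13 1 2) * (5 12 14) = (0 11 5 4 16 1 6 12 14 13 3 9 2) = [11, 6, 0, 9, 16, 4, 12, 7, 8, 2, 10, 5, 14, 3, 13, 15, 1]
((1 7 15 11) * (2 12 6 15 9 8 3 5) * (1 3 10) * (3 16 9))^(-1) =((1 7 3 5 2 12 6 15 11 16 9 8 10))^(-1) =(1 10 8 9 16 11 15 6 12 2 5 3 7)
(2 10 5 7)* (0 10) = (0 10 5 7 2) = [10, 1, 0, 3, 4, 7, 6, 2, 8, 9, 5]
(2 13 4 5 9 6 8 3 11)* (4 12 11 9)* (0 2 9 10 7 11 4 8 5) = [2, 1, 13, 10, 0, 8, 5, 11, 3, 6, 7, 9, 4, 12] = (0 2 13 12 4)(3 10 7 11 9 6 5 8)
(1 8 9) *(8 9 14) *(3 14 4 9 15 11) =(1 15 11 3 14 8 4 9) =[0, 15, 2, 14, 9, 5, 6, 7, 4, 1, 10, 3, 12, 13, 8, 11]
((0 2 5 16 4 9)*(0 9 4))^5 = ((0 2 5 16))^5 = (0 2 5 16)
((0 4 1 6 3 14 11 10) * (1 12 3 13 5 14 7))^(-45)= ((0 4 12 3 7 1 6 13 5 14 11 10))^(-45)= (0 3 6 14)(1 5 10 12)(4 7 13 11)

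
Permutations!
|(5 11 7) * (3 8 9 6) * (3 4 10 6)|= |(3 8 9)(4 10 6)(5 11 7)|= 3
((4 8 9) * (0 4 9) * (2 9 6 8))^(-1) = (0 8 6 9 2 4)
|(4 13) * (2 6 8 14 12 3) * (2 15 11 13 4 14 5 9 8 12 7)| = 9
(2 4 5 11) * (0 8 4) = (0 8 4 5 11 2) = [8, 1, 0, 3, 5, 11, 6, 7, 4, 9, 10, 2]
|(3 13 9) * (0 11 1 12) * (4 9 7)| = 20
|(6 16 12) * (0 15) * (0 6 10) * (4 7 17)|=|(0 15 6 16 12 10)(4 7 17)|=6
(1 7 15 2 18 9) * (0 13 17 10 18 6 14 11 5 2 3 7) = [13, 0, 6, 7, 4, 2, 14, 15, 8, 1, 18, 5, 12, 17, 11, 3, 16, 10, 9] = (0 13 17 10 18 9 1)(2 6 14 11 5)(3 7 15)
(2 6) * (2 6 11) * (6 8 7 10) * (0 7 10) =(0 7)(2 11)(6 8 10) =[7, 1, 11, 3, 4, 5, 8, 0, 10, 9, 6, 2]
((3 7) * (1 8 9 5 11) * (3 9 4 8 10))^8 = ((1 10 3 7 9 5 11)(4 8))^8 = (1 10 3 7 9 5 11)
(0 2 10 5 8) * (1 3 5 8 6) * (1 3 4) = (0 2 10 8)(1 4)(3 5 6) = [2, 4, 10, 5, 1, 6, 3, 7, 0, 9, 8]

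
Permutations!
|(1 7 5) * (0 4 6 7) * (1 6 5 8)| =|(0 4 5 6 7 8 1)| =7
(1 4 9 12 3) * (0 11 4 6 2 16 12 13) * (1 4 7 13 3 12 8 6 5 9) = (0 11 7 13)(1 5 9 3 4)(2 16 8 6) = [11, 5, 16, 4, 1, 9, 2, 13, 6, 3, 10, 7, 12, 0, 14, 15, 8]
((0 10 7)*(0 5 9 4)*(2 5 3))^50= (0 7 2 9)(3 5 4 10)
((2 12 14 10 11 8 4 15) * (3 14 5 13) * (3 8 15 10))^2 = ((2 12 5 13 8 4 10 11 15)(3 14))^2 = (2 5 8 10 15 12 13 4 11)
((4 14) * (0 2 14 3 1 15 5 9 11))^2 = ((0 2 14 4 3 1 15 5 9 11))^2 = (0 14 3 15 9)(1 5 11 2 4)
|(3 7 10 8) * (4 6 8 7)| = |(3 4 6 8)(7 10)| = 4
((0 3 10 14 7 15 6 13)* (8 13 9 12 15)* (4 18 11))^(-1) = ((0 3 10 14 7 8 13)(4 18 11)(6 9 12 15))^(-1) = (0 13 8 7 14 10 3)(4 11 18)(6 15 12 9)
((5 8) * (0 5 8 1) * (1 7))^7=((8)(0 5 7 1))^7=(8)(0 1 7 5)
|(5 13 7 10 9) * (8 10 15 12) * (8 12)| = 7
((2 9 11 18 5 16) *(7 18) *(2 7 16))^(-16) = ((2 9 11 16 7 18 5))^(-16) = (2 18 16 9 5 7 11)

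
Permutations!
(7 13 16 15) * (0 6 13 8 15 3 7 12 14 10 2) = (0 6 13 16 3 7 8 15 12 14 10 2) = [6, 1, 0, 7, 4, 5, 13, 8, 15, 9, 2, 11, 14, 16, 10, 12, 3]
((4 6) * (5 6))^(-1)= (4 6 5)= ((4 5 6))^(-1)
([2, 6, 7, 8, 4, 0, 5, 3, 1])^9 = [2, 6, 7, 8, 4, 0, 5, 3, 1]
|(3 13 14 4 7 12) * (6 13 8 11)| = 9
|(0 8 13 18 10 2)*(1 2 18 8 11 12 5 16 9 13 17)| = 22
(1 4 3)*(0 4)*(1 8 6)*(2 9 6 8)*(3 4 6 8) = [6, 0, 9, 2, 4, 5, 1, 7, 3, 8] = (0 6 1)(2 9 8 3)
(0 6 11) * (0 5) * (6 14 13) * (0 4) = [14, 1, 2, 3, 0, 4, 11, 7, 8, 9, 10, 5, 12, 6, 13] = (0 14 13 6 11 5 4)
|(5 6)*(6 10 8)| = 4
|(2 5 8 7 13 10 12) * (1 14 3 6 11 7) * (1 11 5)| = 12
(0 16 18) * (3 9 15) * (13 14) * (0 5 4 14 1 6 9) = (0 16 18 5 4 14 13 1 6 9 15 3) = [16, 6, 2, 0, 14, 4, 9, 7, 8, 15, 10, 11, 12, 1, 13, 3, 18, 17, 5]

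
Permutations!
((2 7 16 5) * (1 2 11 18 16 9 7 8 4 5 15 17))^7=((1 2 8 4 5 11 18 16 15 17)(7 9))^7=(1 16 5 2 15 11 8 17 18 4)(7 9)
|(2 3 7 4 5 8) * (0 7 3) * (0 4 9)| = |(0 7 9)(2 4 5 8)| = 12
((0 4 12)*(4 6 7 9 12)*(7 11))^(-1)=(0 12 9 7 11 6)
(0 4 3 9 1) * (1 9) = (9)(0 4 3 1) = [4, 0, 2, 1, 3, 5, 6, 7, 8, 9]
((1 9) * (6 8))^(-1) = (1 9)(6 8)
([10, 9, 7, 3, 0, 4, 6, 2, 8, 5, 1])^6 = (10)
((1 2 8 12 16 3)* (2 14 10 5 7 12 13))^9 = (1 14 10 5 7 12 16 3)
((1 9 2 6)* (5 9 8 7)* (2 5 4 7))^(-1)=(1 6 2 8)(4 7)(5 9)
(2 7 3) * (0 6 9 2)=(0 6 9 2 7 3)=[6, 1, 7, 0, 4, 5, 9, 3, 8, 2]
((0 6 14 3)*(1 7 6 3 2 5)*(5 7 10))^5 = ((0 3)(1 10 5)(2 7 6 14))^5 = (0 3)(1 5 10)(2 7 6 14)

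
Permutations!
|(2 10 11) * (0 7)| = |(0 7)(2 10 11)| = 6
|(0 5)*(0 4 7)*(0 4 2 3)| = |(0 5 2 3)(4 7)| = 4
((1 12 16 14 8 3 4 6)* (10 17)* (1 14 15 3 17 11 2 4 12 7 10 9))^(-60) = ((1 7 10 11 2 4 6 14 8 17 9)(3 12 16 15))^(-60) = (1 6 7 14 10 8 11 17 2 9 4)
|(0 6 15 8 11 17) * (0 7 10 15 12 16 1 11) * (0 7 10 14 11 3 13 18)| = |(0 6 12 16 1 3 13 18)(7 14 11 17 10 15 8)| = 56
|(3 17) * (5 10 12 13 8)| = |(3 17)(5 10 12 13 8)| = 10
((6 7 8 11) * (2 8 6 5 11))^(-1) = ((2 8)(5 11)(6 7))^(-1) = (2 8)(5 11)(6 7)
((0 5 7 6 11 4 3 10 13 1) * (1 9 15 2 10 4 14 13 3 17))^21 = (0 13 4 6 2)(1 14 3 7 15)(5 9 17 11 10)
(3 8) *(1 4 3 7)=(1 4 3 8 7)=[0, 4, 2, 8, 3, 5, 6, 1, 7]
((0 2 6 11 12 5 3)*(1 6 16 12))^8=(0 16 5)(1 11 6)(2 12 3)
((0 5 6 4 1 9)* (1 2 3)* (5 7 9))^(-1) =((0 7 9)(1 5 6 4 2 3))^(-1) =(0 9 7)(1 3 2 4 6 5)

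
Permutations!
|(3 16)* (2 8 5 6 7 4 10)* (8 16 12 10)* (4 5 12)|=|(2 16 3 4 8 12 10)(5 6 7)|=21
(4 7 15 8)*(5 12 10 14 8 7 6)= (4 6 5 12 10 14 8)(7 15)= [0, 1, 2, 3, 6, 12, 5, 15, 4, 9, 14, 11, 10, 13, 8, 7]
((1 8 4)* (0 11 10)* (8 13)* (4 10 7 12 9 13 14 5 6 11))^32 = (0 11 10 6 8 5 13 14 9 1 12 4 7)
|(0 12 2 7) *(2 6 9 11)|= |(0 12 6 9 11 2 7)|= 7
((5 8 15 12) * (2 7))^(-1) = ((2 7)(5 8 15 12))^(-1) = (2 7)(5 12 15 8)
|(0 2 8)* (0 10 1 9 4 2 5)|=6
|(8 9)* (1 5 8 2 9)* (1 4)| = 4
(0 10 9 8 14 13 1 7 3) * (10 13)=(0 13 1 7 3)(8 14 10 9)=[13, 7, 2, 0, 4, 5, 6, 3, 14, 8, 9, 11, 12, 1, 10]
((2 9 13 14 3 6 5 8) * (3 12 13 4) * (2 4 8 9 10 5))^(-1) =((2 10 5 9 8 4 3 6)(12 13 14))^(-1) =(2 6 3 4 8 9 5 10)(12 14 13)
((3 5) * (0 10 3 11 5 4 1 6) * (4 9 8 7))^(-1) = (0 6 1 4 7 8 9 3 10)(5 11)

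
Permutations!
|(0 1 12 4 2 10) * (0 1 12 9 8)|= |(0 12 4 2 10 1 9 8)|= 8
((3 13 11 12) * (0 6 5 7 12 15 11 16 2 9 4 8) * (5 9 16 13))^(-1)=((0 6 9 4 8)(2 16)(3 5 7 12)(11 15))^(-1)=(0 8 4 9 6)(2 16)(3 12 7 5)(11 15)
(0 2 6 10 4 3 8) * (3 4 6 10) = (0 2 10 6 3 8) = [2, 1, 10, 8, 4, 5, 3, 7, 0, 9, 6]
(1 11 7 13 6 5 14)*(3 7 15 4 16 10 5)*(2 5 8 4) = (1 11 15 2 5 14)(3 7 13 6)(4 16 10 8) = [0, 11, 5, 7, 16, 14, 3, 13, 4, 9, 8, 15, 12, 6, 1, 2, 10]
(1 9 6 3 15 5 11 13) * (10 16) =[0, 9, 2, 15, 4, 11, 3, 7, 8, 6, 16, 13, 12, 1, 14, 5, 10] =(1 9 6 3 15 5 11 13)(10 16)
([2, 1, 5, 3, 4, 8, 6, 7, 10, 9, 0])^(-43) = [5, 1, 8, 3, 4, 10, 6, 7, 0, 9, 2]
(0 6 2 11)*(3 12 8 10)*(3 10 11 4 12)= [6, 1, 4, 3, 12, 5, 2, 7, 11, 9, 10, 0, 8]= (0 6 2 4 12 8 11)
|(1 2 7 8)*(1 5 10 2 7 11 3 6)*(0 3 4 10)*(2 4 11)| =|(11)(0 3 6 1 7 8 5)(4 10)| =14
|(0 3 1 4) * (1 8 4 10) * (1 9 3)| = 7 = |(0 1 10 9 3 8 4)|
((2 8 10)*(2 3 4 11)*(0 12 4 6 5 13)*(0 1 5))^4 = ((0 12 4 11 2 8 10 3 6)(1 5 13))^4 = (0 2 6 11 3 4 10 12 8)(1 5 13)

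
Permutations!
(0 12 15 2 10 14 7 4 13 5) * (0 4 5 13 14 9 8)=(0 12 15 2 10 9 8)(4 14 7 5)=[12, 1, 10, 3, 14, 4, 6, 5, 0, 8, 9, 11, 15, 13, 7, 2]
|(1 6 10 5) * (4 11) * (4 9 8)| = |(1 6 10 5)(4 11 9 8)| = 4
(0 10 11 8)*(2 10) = (0 2 10 11 8) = [2, 1, 10, 3, 4, 5, 6, 7, 0, 9, 11, 8]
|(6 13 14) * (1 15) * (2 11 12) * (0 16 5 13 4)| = 42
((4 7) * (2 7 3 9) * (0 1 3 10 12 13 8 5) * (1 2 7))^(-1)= (0 5 8 13 12 10 4 7 9 3 1 2)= ((0 2 1 3 9 7 4 10 12 13 8 5))^(-1)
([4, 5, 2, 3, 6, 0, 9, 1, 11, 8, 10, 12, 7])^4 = (0 8 1 6 12)(4 11 5 9 7)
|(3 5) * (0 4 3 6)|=5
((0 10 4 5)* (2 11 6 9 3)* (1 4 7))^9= ((0 10 7 1 4 5)(2 11 6 9 3))^9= (0 1)(2 3 9 6 11)(4 10)(5 7)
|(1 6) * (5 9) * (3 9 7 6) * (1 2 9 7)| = 7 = |(1 3 7 6 2 9 5)|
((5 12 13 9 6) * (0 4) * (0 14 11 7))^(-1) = ((0 4 14 11 7)(5 12 13 9 6))^(-1) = (0 7 11 14 4)(5 6 9 13 12)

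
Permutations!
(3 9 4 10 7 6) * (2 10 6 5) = (2 10 7 5)(3 9 4 6) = [0, 1, 10, 9, 6, 2, 3, 5, 8, 4, 7]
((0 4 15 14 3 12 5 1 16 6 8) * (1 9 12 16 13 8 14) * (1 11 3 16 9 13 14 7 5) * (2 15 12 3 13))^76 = ((0 4 12 1 14 16 6 7 5 2 15 11 13 8)(3 9))^76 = (0 6 13 14 15 12 5)(1 2 4 7 8 16 11)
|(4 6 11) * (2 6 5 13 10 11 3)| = |(2 6 3)(4 5 13 10 11)| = 15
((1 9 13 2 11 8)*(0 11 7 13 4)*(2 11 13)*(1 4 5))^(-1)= ((0 13 11 8 4)(1 9 5)(2 7))^(-1)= (0 4 8 11 13)(1 5 9)(2 7)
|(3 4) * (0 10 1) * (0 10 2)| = 2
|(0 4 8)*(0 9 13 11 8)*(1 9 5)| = |(0 4)(1 9 13 11 8 5)| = 6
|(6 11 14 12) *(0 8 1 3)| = 4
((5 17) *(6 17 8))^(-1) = (5 17 6 8)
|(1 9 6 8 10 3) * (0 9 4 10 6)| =|(0 9)(1 4 10 3)(6 8)| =4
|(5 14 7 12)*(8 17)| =4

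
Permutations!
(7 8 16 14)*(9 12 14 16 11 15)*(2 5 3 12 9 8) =(16)(2 5 3 12 14 7)(8 11 15) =[0, 1, 5, 12, 4, 3, 6, 2, 11, 9, 10, 15, 14, 13, 7, 8, 16]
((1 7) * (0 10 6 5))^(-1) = (0 5 6 10)(1 7)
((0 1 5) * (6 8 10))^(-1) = (0 5 1)(6 10 8)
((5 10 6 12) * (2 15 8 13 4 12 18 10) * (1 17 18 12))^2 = (1 18 6 5 15 13)(2 8 4 17 10 12)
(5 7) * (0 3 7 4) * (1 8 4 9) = (0 3 7 5 9 1 8 4) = [3, 8, 2, 7, 0, 9, 6, 5, 4, 1]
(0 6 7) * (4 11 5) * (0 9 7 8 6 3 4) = (0 3 4 11 5)(6 8)(7 9) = [3, 1, 2, 4, 11, 0, 8, 9, 6, 7, 10, 5]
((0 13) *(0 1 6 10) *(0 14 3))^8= ((0 13 1 6 10 14 3))^8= (0 13 1 6 10 14 3)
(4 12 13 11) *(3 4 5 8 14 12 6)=[0, 1, 2, 4, 6, 8, 3, 7, 14, 9, 10, 5, 13, 11, 12]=(3 4 6)(5 8 14 12 13 11)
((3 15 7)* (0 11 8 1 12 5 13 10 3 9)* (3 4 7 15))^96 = (15)(0 4 5 8 9 10 12 11 7 13 1)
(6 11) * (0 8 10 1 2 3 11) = (0 8 10 1 2 3 11 6) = [8, 2, 3, 11, 4, 5, 0, 7, 10, 9, 1, 6]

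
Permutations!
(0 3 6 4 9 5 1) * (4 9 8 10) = [3, 0, 2, 6, 8, 1, 9, 7, 10, 5, 4] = (0 3 6 9 5 1)(4 8 10)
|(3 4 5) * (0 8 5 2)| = 6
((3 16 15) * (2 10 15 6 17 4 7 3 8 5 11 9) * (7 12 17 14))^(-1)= ((2 10 15 8 5 11 9)(3 16 6 14 7)(4 12 17))^(-1)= (2 9 11 5 8 15 10)(3 7 14 6 16)(4 17 12)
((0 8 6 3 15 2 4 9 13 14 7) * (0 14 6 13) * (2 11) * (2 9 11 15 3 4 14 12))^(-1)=(15)(0 9 11 4 6 13 8)(2 12 7 14)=((15)(0 8 13 6 4 11 9)(2 14 7 12))^(-1)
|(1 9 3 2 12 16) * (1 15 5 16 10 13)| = |(1 9 3 2 12 10 13)(5 16 15)| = 21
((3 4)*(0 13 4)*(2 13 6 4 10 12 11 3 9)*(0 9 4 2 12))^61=((0 6 2 13 10)(3 9 12 11))^61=(0 6 2 13 10)(3 9 12 11)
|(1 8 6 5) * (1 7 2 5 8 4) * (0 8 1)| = 15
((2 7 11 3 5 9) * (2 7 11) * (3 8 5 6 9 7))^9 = ((2 11 8 5 7)(3 6 9))^9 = (2 7 5 8 11)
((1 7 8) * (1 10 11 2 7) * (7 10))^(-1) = ((2 10 11)(7 8))^(-1) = (2 11 10)(7 8)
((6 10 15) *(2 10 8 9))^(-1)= (2 9 8 6 15 10)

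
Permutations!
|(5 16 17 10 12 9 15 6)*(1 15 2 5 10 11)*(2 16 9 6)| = |(1 15 2 5 9 16 17 11)(6 10 12)| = 24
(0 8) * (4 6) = (0 8)(4 6) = [8, 1, 2, 3, 6, 5, 4, 7, 0]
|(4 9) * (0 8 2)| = |(0 8 2)(4 9)| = 6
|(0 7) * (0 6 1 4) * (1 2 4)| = |(0 7 6 2 4)| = 5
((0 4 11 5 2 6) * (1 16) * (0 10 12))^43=((0 4 11 5 2 6 10 12)(1 16))^43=(0 5 10 4 2 12 11 6)(1 16)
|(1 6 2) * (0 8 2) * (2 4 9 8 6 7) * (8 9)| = 6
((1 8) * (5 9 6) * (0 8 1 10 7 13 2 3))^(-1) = (0 3 2 13 7 10 8)(5 6 9)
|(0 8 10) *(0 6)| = |(0 8 10 6)| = 4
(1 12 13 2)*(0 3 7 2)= (0 3 7 2 1 12 13)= [3, 12, 1, 7, 4, 5, 6, 2, 8, 9, 10, 11, 13, 0]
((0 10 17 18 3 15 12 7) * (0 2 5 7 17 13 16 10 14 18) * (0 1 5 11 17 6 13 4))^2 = ((0 14 18 3 15 12 6 13 16 10 4)(1 5 7 2 11 17))^2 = (0 18 15 6 16 4 14 3 12 13 10)(1 7 11)(2 17 5)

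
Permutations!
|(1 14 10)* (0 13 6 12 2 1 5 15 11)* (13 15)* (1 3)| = 9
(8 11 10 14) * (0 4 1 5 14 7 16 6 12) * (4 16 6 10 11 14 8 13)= (0 16 10 7 6 12)(1 5 8 14 13 4)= [16, 5, 2, 3, 1, 8, 12, 6, 14, 9, 7, 11, 0, 4, 13, 15, 10]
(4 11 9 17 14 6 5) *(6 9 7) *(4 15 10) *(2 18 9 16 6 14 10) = (2 18 9 17 10 4 11 7 14 16 6 5 15) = [0, 1, 18, 3, 11, 15, 5, 14, 8, 17, 4, 7, 12, 13, 16, 2, 6, 10, 9]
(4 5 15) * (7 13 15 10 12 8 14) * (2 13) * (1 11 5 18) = (1 11 5 10 12 8 14 7 2 13 15 4 18) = [0, 11, 13, 3, 18, 10, 6, 2, 14, 9, 12, 5, 8, 15, 7, 4, 16, 17, 1]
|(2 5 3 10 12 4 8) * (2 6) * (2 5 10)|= 8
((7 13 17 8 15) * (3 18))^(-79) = (3 18)(7 13 17 8 15)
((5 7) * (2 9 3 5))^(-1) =((2 9 3 5 7))^(-1) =(2 7 5 3 9)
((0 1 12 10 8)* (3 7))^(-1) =(0 8 10 12 1)(3 7)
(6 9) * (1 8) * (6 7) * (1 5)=[0, 8, 2, 3, 4, 1, 9, 6, 5, 7]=(1 8 5)(6 9 7)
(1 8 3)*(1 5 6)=(1 8 3 5 6)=[0, 8, 2, 5, 4, 6, 1, 7, 3]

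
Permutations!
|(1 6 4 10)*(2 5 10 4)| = 5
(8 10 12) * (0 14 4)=[14, 1, 2, 3, 0, 5, 6, 7, 10, 9, 12, 11, 8, 13, 4]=(0 14 4)(8 10 12)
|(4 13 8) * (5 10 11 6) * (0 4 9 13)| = |(0 4)(5 10 11 6)(8 9 13)| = 12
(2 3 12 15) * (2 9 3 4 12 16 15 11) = (2 4 12 11)(3 16 15 9) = [0, 1, 4, 16, 12, 5, 6, 7, 8, 3, 10, 2, 11, 13, 14, 9, 15]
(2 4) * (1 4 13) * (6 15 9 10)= [0, 4, 13, 3, 2, 5, 15, 7, 8, 10, 6, 11, 12, 1, 14, 9]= (1 4 2 13)(6 15 9 10)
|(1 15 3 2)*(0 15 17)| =|(0 15 3 2 1 17)| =6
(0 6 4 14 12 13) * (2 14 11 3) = (0 6 4 11 3 2 14 12 13) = [6, 1, 14, 2, 11, 5, 4, 7, 8, 9, 10, 3, 13, 0, 12]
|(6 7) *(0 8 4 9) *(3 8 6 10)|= 8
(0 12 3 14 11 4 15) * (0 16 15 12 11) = (0 11 4 12 3 14)(15 16) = [11, 1, 2, 14, 12, 5, 6, 7, 8, 9, 10, 4, 3, 13, 0, 16, 15]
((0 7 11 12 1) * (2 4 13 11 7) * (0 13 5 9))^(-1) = (0 9 5 4 2)(1 12 11 13)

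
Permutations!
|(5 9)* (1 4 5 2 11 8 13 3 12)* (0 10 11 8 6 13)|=|(0 10 11 6 13 3 12 1 4 5 9 2 8)|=13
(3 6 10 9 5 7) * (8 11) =(3 6 10 9 5 7)(8 11) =[0, 1, 2, 6, 4, 7, 10, 3, 11, 5, 9, 8]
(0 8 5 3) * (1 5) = (0 8 1 5 3) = [8, 5, 2, 0, 4, 3, 6, 7, 1]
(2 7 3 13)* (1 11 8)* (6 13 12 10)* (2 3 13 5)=[0, 11, 7, 12, 4, 2, 5, 13, 1, 9, 6, 8, 10, 3]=(1 11 8)(2 7 13 3 12 10 6 5)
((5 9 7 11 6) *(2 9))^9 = (2 11)(5 7)(6 9) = ((2 9 7 11 6 5))^9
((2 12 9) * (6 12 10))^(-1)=((2 10 6 12 9))^(-1)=(2 9 12 6 10)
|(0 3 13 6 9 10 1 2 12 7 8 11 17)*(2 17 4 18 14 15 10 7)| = 30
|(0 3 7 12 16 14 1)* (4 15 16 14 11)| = |(0 3 7 12 14 1)(4 15 16 11)| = 12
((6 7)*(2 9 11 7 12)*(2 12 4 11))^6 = (12)(4 7)(6 11)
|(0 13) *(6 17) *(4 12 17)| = 4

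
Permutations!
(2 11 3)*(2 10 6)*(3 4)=[0, 1, 11, 10, 3, 5, 2, 7, 8, 9, 6, 4]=(2 11 4 3 10 6)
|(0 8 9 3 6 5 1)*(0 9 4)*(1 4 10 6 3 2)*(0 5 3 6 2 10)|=4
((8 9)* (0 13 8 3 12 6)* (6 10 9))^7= ((0 13 8 6)(3 12 10 9))^7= (0 6 8 13)(3 9 10 12)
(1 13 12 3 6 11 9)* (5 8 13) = [0, 5, 2, 6, 4, 8, 11, 7, 13, 1, 10, 9, 3, 12] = (1 5 8 13 12 3 6 11 9)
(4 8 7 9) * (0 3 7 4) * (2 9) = [3, 1, 9, 7, 8, 5, 6, 2, 4, 0] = (0 3 7 2 9)(4 8)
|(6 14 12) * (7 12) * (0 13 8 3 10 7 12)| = |(0 13 8 3 10 7)(6 14 12)| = 6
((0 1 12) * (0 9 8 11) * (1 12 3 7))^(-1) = ((0 12 9 8 11)(1 3 7))^(-1) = (0 11 8 9 12)(1 7 3)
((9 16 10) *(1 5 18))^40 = (1 5 18)(9 16 10)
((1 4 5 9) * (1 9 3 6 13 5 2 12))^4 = (13)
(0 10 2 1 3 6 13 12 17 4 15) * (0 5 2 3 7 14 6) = (0 10 3)(1 7 14 6 13 12 17 4 15 5 2) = [10, 7, 1, 0, 15, 2, 13, 14, 8, 9, 3, 11, 17, 12, 6, 5, 16, 4]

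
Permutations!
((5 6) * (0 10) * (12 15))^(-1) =(0 10)(5 6)(12 15)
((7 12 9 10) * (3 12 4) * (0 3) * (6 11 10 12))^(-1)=(0 4 7 10 11 6 3)(9 12)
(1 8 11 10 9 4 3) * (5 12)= (1 8 11 10 9 4 3)(5 12)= [0, 8, 2, 1, 3, 12, 6, 7, 11, 4, 9, 10, 5]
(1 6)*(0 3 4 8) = [3, 6, 2, 4, 8, 5, 1, 7, 0] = (0 3 4 8)(1 6)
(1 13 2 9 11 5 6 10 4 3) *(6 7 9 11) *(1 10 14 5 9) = (1 13 2 11 9 6 14 5 7)(3 10 4) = [0, 13, 11, 10, 3, 7, 14, 1, 8, 6, 4, 9, 12, 2, 5]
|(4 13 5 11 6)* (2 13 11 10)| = 12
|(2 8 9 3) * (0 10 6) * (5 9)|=15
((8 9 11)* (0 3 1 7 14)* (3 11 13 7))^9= (0 8 13 14 11 9 7)(1 3)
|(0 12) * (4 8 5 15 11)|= |(0 12)(4 8 5 15 11)|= 10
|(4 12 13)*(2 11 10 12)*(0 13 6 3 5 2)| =21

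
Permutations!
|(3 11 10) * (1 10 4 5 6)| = 7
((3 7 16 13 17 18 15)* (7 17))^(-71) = (3 17 18 15)(7 16 13)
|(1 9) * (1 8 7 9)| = |(7 9 8)| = 3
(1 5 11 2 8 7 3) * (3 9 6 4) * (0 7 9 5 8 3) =(0 7 5 11 2 3 1 8 9 6 4) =[7, 8, 3, 1, 0, 11, 4, 5, 9, 6, 10, 2]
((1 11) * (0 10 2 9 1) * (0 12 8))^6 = ((0 10 2 9 1 11 12 8))^6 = (0 12 1 2)(8 11 9 10)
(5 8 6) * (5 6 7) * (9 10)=(5 8 7)(9 10)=[0, 1, 2, 3, 4, 8, 6, 5, 7, 10, 9]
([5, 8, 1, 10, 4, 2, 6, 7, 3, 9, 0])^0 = [0, 1, 2, 3, 4, 5, 6, 7, 8, 9, 10]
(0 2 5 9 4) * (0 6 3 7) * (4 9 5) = (9)(0 2 4 6 3 7) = [2, 1, 4, 7, 6, 5, 3, 0, 8, 9]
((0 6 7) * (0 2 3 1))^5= (0 1 3 2 7 6)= ((0 6 7 2 3 1))^5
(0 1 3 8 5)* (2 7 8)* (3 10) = [1, 10, 7, 2, 4, 0, 6, 8, 5, 9, 3] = (0 1 10 3 2 7 8 5)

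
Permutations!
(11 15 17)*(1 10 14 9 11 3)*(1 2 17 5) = [0, 10, 17, 2, 4, 1, 6, 7, 8, 11, 14, 15, 12, 13, 9, 5, 16, 3] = (1 10 14 9 11 15 5)(2 17 3)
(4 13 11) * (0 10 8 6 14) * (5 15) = (0 10 8 6 14)(4 13 11)(5 15) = [10, 1, 2, 3, 13, 15, 14, 7, 6, 9, 8, 4, 12, 11, 0, 5]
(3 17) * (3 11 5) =(3 17 11 5) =[0, 1, 2, 17, 4, 3, 6, 7, 8, 9, 10, 5, 12, 13, 14, 15, 16, 11]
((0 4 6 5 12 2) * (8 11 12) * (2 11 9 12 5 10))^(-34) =(0 4 6 10 2)(5 8 9 12 11)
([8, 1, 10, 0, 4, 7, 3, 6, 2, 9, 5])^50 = (0 2 5 6)(3 8 10 7)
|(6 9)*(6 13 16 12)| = 5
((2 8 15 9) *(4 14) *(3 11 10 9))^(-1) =(2 9 10 11 3 15 8)(4 14)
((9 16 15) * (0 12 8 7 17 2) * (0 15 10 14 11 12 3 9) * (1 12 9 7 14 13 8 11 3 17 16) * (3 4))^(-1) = (0 15 2 17)(1 9 11 12)(3 4 14 8 13 10 16 7) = ((0 17 2 15)(1 12 11 9)(3 7 16 10 13 8 14 4))^(-1)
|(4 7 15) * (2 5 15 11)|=|(2 5 15 4 7 11)|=6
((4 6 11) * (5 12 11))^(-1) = ((4 6 5 12 11))^(-1) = (4 11 12 5 6)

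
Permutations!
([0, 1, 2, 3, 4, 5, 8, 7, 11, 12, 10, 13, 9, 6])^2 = (6 11)(8 13)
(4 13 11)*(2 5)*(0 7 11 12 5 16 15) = (0 7 11 4 13 12 5 2 16 15) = [7, 1, 16, 3, 13, 2, 6, 11, 8, 9, 10, 4, 5, 12, 14, 0, 15]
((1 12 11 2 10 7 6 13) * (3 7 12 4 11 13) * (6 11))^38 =(1 12 2 7 6)(3 4 13 10 11)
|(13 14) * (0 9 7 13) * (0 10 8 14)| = |(0 9 7 13)(8 14 10)| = 12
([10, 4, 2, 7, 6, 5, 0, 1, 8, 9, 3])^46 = (0 1 10 4 3 6 7)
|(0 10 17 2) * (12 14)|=4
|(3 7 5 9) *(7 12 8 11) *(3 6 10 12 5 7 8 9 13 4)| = 4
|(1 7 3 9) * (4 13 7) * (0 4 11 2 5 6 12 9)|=|(0 4 13 7 3)(1 11 2 5 6 12 9)|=35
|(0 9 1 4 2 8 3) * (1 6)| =|(0 9 6 1 4 2 8 3)| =8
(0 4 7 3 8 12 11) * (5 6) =[4, 1, 2, 8, 7, 6, 5, 3, 12, 9, 10, 0, 11] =(0 4 7 3 8 12 11)(5 6)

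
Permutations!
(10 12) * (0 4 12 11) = (0 4 12 10 11) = [4, 1, 2, 3, 12, 5, 6, 7, 8, 9, 11, 0, 10]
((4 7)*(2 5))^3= (2 5)(4 7)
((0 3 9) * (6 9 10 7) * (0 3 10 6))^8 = (0 7 10)(3 9 6)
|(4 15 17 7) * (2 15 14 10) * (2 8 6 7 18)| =|(2 15 17 18)(4 14 10 8 6 7)| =12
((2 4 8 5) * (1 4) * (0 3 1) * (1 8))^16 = ((0 3 8 5 2)(1 4))^16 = (0 3 8 5 2)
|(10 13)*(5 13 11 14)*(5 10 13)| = 3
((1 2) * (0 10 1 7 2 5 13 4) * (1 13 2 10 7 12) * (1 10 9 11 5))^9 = (0 4 13 10 12 2 5 11 9 7)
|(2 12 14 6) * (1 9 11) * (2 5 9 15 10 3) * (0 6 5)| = 10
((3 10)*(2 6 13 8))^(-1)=(2 8 13 6)(3 10)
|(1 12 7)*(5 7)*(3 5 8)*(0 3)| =7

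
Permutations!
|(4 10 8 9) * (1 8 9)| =|(1 8)(4 10 9)| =6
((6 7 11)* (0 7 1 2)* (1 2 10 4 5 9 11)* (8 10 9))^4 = (0 11 7 6 1 2 9)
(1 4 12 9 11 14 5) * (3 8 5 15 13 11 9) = [0, 4, 2, 8, 12, 1, 6, 7, 5, 9, 10, 14, 3, 11, 15, 13] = (1 4 12 3 8 5)(11 14 15 13)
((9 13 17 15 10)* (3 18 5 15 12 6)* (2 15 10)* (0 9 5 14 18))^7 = (2 15)(5 10)(14 18)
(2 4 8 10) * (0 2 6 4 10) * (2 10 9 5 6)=(0 10 2 9 5 6 4 8)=[10, 1, 9, 3, 8, 6, 4, 7, 0, 5, 2]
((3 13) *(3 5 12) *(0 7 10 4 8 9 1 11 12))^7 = ((0 7 10 4 8 9 1 11 12 3 13 5))^7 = (0 11 10 3 8 5 1 7 12 4 13 9)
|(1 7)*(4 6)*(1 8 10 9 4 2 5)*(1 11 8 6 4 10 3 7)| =|(2 5 11 8 3 7 6)(9 10)| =14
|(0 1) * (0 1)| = 1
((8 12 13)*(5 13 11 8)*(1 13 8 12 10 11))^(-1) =(1 12 11 10 8 5 13)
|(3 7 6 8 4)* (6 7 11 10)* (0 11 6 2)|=4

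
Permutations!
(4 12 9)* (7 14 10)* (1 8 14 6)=(1 8 14 10 7 6)(4 12 9)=[0, 8, 2, 3, 12, 5, 1, 6, 14, 4, 7, 11, 9, 13, 10]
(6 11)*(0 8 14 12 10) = [8, 1, 2, 3, 4, 5, 11, 7, 14, 9, 0, 6, 10, 13, 12] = (0 8 14 12 10)(6 11)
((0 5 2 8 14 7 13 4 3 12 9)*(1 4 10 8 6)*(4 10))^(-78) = (0 8 12 1 4 2 7)(3 6 13 5 14 9 10) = ((0 5 2 6 1 10 8 14 7 13 4 3 12 9))^(-78)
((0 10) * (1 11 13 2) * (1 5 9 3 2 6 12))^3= (0 10)(1 6 11 12 13)(2 3 9 5)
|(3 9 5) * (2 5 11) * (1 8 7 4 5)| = |(1 8 7 4 5 3 9 11 2)| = 9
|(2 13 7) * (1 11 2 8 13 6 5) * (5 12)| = 6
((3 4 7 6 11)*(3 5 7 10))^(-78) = (5 6)(7 11) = ((3 4 10)(5 7 6 11))^(-78)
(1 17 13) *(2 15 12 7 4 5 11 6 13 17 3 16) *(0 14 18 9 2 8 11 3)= (0 14 18 9 2 15 12 7 4 5 3 16 8 11 6 13 1)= [14, 0, 15, 16, 5, 3, 13, 4, 11, 2, 10, 6, 7, 1, 18, 12, 8, 17, 9]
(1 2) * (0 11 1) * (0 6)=(0 11 1 2 6)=[11, 2, 6, 3, 4, 5, 0, 7, 8, 9, 10, 1]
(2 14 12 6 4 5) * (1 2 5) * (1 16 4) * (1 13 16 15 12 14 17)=[0, 2, 17, 3, 15, 5, 13, 7, 8, 9, 10, 11, 6, 16, 14, 12, 4, 1]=(1 2 17)(4 15 12 6 13 16)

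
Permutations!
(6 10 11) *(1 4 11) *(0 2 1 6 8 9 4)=(0 2 1)(4 11 8 9)(6 10)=[2, 0, 1, 3, 11, 5, 10, 7, 9, 4, 6, 8]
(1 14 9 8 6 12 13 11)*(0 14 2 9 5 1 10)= [14, 2, 9, 3, 4, 1, 12, 7, 6, 8, 0, 10, 13, 11, 5]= (0 14 5 1 2 9 8 6 12 13 11 10)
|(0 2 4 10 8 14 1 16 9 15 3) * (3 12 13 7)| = |(0 2 4 10 8 14 1 16 9 15 12 13 7 3)| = 14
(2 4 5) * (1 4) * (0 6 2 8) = (0 6 2 1 4 5 8) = [6, 4, 1, 3, 5, 8, 2, 7, 0]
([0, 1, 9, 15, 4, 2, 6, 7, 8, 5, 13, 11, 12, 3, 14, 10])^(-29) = (2 9 5)(3 13 10 15)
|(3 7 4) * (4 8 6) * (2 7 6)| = 3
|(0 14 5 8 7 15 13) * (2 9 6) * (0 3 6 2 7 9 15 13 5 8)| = 28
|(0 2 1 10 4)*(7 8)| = 10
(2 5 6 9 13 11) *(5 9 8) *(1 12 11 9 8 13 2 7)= (1 12 11 7)(2 8 5 6 13 9)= [0, 12, 8, 3, 4, 6, 13, 1, 5, 2, 10, 7, 11, 9]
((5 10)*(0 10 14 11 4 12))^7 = (14)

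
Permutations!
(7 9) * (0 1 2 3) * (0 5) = (0 1 2 3 5)(7 9) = [1, 2, 3, 5, 4, 0, 6, 9, 8, 7]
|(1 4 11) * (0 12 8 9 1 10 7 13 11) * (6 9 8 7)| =|(0 12 7 13 11 10 6 9 1 4)| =10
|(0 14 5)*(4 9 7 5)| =|(0 14 4 9 7 5)| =6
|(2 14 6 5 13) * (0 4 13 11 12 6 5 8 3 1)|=|(0 4 13 2 14 5 11 12 6 8 3 1)|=12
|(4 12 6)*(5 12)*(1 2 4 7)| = 7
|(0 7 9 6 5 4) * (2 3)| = |(0 7 9 6 5 4)(2 3)| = 6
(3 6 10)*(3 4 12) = (3 6 10 4 12) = [0, 1, 2, 6, 12, 5, 10, 7, 8, 9, 4, 11, 3]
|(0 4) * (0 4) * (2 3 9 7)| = 4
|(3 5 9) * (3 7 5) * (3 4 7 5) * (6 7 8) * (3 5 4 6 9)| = |(3 6 7 5)(4 8 9)| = 12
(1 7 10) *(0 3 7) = (0 3 7 10 1) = [3, 0, 2, 7, 4, 5, 6, 10, 8, 9, 1]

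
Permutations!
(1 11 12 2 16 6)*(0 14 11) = [14, 0, 16, 3, 4, 5, 1, 7, 8, 9, 10, 12, 2, 13, 11, 15, 6] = (0 14 11 12 2 16 6 1)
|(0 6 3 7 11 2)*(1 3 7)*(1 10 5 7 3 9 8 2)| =11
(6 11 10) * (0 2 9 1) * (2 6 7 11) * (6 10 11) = (11)(0 10 7 6 2 9 1) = [10, 0, 9, 3, 4, 5, 2, 6, 8, 1, 7, 11]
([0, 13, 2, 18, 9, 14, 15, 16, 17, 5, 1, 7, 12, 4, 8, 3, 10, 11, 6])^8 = (18)(1 11 5)(4 16 8)(7 14 13)(9 10 17)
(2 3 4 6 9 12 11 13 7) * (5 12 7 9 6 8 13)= (2 3 4 8 13 9 7)(5 12 11)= [0, 1, 3, 4, 8, 12, 6, 2, 13, 7, 10, 5, 11, 9]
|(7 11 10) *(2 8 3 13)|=12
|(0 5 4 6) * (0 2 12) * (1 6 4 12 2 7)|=|(0 5 12)(1 6 7)|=3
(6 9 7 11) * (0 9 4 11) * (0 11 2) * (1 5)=[9, 5, 0, 3, 2, 1, 4, 11, 8, 7, 10, 6]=(0 9 7 11 6 4 2)(1 5)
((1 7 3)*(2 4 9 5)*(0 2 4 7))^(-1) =(0 1 3 7 2)(4 5 9)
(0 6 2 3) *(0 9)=(0 6 2 3 9)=[6, 1, 3, 9, 4, 5, 2, 7, 8, 0]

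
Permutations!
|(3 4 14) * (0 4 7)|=5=|(0 4 14 3 7)|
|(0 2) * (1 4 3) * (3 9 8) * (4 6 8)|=4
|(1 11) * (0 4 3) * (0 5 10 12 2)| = 14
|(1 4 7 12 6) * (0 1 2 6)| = 10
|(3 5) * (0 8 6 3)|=5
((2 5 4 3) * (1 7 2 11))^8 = (1 7 2 5 4 3 11)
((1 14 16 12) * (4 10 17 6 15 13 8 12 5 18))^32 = ((1 14 16 5 18 4 10 17 6 15 13 8 12))^32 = (1 10 12 4 8 18 13 5 15 16 6 14 17)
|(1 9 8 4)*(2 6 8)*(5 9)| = 7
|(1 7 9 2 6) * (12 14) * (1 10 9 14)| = 4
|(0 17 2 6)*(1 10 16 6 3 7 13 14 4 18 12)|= 14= |(0 17 2 3 7 13 14 4 18 12 1 10 16 6)|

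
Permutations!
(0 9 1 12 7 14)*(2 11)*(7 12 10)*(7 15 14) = (0 9 1 10 15 14)(2 11) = [9, 10, 11, 3, 4, 5, 6, 7, 8, 1, 15, 2, 12, 13, 0, 14]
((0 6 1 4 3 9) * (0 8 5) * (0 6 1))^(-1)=(0 6 5 8 9 3 4 1)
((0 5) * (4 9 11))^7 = (0 5)(4 9 11)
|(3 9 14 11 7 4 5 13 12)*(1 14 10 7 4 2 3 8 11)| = |(1 14)(2 3 9 10 7)(4 5 13 12 8 11)| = 30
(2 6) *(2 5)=(2 6 5)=[0, 1, 6, 3, 4, 2, 5]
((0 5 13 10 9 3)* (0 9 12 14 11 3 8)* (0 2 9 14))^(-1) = (0 12 10 13 5)(2 8 9)(3 11 14)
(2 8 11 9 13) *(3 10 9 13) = (2 8 11 13)(3 10 9) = [0, 1, 8, 10, 4, 5, 6, 7, 11, 3, 9, 13, 12, 2]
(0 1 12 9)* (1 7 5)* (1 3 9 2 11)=(0 7 5 3 9)(1 12 2 11)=[7, 12, 11, 9, 4, 3, 6, 5, 8, 0, 10, 1, 2]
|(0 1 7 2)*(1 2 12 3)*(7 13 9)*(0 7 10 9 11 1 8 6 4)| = 24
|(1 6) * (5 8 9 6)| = |(1 5 8 9 6)| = 5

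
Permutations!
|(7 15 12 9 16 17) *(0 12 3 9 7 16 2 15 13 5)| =20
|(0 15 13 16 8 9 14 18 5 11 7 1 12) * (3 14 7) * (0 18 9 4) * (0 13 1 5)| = 60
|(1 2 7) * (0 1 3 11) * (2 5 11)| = |(0 1 5 11)(2 7 3)| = 12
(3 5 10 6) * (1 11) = [0, 11, 2, 5, 4, 10, 3, 7, 8, 9, 6, 1] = (1 11)(3 5 10 6)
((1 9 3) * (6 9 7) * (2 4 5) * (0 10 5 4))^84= (10)(1 3 9 6 7)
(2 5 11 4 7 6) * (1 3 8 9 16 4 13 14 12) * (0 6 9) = (0 6 2 5 11 13 14 12 1 3 8)(4 7 9 16) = [6, 3, 5, 8, 7, 11, 2, 9, 0, 16, 10, 13, 1, 14, 12, 15, 4]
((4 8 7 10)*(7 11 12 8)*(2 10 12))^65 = (2 4 12 11 10 7 8)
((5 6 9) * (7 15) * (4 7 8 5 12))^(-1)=(4 12 9 6 5 8 15 7)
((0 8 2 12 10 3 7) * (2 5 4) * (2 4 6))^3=((0 8 5 6 2 12 10 3 7))^3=(0 6 10)(2 3 8)(5 12 7)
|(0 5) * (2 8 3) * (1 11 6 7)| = 12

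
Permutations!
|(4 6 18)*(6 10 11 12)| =|(4 10 11 12 6 18)| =6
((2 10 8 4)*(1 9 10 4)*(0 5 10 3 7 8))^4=(0 5 10)(1 8 7 3 9)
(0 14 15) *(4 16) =(0 14 15)(4 16) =[14, 1, 2, 3, 16, 5, 6, 7, 8, 9, 10, 11, 12, 13, 15, 0, 4]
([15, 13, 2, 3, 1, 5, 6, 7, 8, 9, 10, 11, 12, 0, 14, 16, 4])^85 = [15, 13, 2, 3, 1, 5, 6, 7, 8, 9, 10, 11, 12, 0, 14, 16, 4]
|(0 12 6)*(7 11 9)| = 3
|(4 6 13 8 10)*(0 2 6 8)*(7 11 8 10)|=12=|(0 2 6 13)(4 10)(7 11 8)|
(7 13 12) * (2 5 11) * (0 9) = (0 9)(2 5 11)(7 13 12) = [9, 1, 5, 3, 4, 11, 6, 13, 8, 0, 10, 2, 7, 12]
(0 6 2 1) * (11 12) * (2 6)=(0 2 1)(11 12)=[2, 0, 1, 3, 4, 5, 6, 7, 8, 9, 10, 12, 11]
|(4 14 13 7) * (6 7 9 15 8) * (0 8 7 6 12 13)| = 9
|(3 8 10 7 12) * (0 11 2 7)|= |(0 11 2 7 12 3 8 10)|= 8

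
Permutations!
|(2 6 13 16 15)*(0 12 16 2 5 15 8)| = 12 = |(0 12 16 8)(2 6 13)(5 15)|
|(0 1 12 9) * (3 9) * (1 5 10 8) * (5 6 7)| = 10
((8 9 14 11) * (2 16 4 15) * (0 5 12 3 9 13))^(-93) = (0 11 3)(2 15 4 16)(5 8 9)(12 13 14)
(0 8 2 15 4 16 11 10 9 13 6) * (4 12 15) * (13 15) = (0 8 2 4 16 11 10 9 15 12 13 6) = [8, 1, 4, 3, 16, 5, 0, 7, 2, 15, 9, 10, 13, 6, 14, 12, 11]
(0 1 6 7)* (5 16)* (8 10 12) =(0 1 6 7)(5 16)(8 10 12) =[1, 6, 2, 3, 4, 16, 7, 0, 10, 9, 12, 11, 8, 13, 14, 15, 5]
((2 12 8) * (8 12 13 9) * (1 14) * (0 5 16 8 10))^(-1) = (0 10 9 13 2 8 16 5)(1 14)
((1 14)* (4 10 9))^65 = ((1 14)(4 10 9))^65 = (1 14)(4 9 10)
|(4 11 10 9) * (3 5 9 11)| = 4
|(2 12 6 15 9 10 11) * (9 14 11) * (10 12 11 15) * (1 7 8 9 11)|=18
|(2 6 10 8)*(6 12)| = 5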